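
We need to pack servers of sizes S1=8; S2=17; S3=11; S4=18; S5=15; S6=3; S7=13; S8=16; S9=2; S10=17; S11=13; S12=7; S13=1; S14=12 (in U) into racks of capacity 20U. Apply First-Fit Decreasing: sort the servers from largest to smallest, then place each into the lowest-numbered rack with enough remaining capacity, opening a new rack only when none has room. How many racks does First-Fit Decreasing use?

Sorted descending: 18, 17, 17, 16, 15, 13, 13, 12, 11, 8, 7, 3, 2, 1.
Put 18U in rack 1; 2U remain.
Put 17U in rack 2; 3U remain.
Put 17U in rack 3; 3U remain.
Put 16U in rack 4; 4U remain.
Put 15U in rack 5; 5U remain.
Put 13U in rack 6; 7U remain.
Put 13U in rack 7; 7U remain.
Put 12U in rack 8; 8U remain.
Put 11U in rack 9; 9U remain.
Put 8U in rack 8; 0U remain.
Put 7U in rack 6; 0U remain.
Put 3U in rack 2; 0U remain.
Put 2U in rack 1; 0U remain.
Put 1U in rack 3; 2U remain.

9 racks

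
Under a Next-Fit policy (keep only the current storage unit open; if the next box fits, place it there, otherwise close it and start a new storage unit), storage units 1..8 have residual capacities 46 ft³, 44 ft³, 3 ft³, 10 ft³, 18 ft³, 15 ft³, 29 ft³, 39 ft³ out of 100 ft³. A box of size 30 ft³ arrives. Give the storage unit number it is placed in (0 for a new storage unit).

8

Next-Fit only looks at storage unit 8, which has 39 ft³ free.
30 ft³ fits there.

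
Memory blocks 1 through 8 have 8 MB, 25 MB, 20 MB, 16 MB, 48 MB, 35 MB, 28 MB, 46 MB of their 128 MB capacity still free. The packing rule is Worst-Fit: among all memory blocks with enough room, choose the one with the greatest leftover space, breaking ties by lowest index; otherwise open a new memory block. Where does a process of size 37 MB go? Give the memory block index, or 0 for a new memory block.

5

Memory blocks with room: memory block 5 (48 MB), memory block 8 (46 MB).
Most room is memory block 5 with 48 MB free.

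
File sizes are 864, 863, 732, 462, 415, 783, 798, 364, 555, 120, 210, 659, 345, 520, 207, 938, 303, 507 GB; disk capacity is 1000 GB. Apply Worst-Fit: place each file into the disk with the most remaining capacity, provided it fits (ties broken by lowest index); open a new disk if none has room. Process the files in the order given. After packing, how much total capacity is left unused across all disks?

disk 1: place 864 GB, 136 GB left
disk 2: place 863 GB, 137 GB left
disk 3: place 732 GB, 268 GB left
disk 4: place 462 GB, 538 GB left
disk 4: place 415 GB, 123 GB left
disk 5: place 783 GB, 217 GB left
disk 6: place 798 GB, 202 GB left
disk 7: place 364 GB, 636 GB left
disk 7: place 555 GB, 81 GB left
disk 3: place 120 GB, 148 GB left
disk 5: place 210 GB, 7 GB left
disk 8: place 659 GB, 341 GB left
disk 9: place 345 GB, 655 GB left
disk 9: place 520 GB, 135 GB left
disk 8: place 207 GB, 134 GB left
disk 10: place 938 GB, 62 GB left
disk 11: place 303 GB, 697 GB left
disk 11: place 507 GB, 190 GB left
11 disks × 1000 GB = 11000 GB; used 9645 GB; unused 1355 GB.

1355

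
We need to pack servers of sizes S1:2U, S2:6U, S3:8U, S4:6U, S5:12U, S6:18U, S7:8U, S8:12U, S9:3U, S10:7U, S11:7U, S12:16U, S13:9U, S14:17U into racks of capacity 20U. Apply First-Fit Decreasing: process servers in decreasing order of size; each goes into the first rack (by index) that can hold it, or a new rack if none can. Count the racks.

7

Sorted descending: 18, 17, 16, 12, 12, 9, 8, 8, 7, 7, 6, 6, 3, 2.
18U → rack 1 (remaining 2U)
17U → rack 2 (remaining 3U)
16U → rack 3 (remaining 4U)
12U → rack 4 (remaining 8U)
12U → rack 5 (remaining 8U)
9U → rack 6 (remaining 11U)
8U → rack 4 (remaining 0U)
8U → rack 5 (remaining 0U)
7U → rack 6 (remaining 4U)
7U → rack 7 (remaining 13U)
6U → rack 7 (remaining 7U)
6U → rack 7 (remaining 1U)
3U → rack 2 (remaining 0U)
2U → rack 1 (remaining 0U)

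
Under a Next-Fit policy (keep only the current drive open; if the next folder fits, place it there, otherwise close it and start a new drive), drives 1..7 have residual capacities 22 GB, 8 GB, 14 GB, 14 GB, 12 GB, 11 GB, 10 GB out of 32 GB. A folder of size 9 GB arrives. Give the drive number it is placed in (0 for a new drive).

Next-Fit only looks at drive 7, which has 10 GB free.
9 GB fits there.

7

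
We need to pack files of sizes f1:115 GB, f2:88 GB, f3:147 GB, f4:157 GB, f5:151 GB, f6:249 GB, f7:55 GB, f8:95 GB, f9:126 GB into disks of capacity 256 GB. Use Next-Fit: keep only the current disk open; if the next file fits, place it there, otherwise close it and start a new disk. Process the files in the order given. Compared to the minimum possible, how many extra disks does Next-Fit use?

2

Next-Fit: [115,88] [147] [157] [151] [249] [55,95] [126] → 7 disks.
Total size 1183 GB; any packing needs at least ⌈1183/256⌉ = 5 disks.
An optimal packing achieves that bound: [249] [157,95] [151,88] [147,55] [126,115] → 5 disks.
Excess: 7 − 5 = 2.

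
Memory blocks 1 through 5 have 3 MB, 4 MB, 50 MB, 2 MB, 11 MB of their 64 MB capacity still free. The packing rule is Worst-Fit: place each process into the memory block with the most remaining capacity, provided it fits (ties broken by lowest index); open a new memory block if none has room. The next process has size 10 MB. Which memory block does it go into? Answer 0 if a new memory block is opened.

Memory blocks with room: memory block 3 (50 MB), memory block 5 (11 MB).
Most room is memory block 3 with 50 MB free.

3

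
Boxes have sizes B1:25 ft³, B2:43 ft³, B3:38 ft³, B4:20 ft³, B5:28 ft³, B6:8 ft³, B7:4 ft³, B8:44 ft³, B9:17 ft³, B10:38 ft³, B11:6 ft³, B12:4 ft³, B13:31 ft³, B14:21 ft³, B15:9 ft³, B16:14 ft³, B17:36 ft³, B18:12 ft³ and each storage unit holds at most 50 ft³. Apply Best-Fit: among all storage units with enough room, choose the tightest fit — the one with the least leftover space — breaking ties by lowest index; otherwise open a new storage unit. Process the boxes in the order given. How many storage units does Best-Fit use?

9

Put B1 (25 ft³) in storage unit 1; 25 ft³ remain.
Put B2 (43 ft³) in storage unit 2; 7 ft³ remain.
Put B3 (38 ft³) in storage unit 3; 12 ft³ remain.
Put B4 (20 ft³) in storage unit 1; 5 ft³ remain.
Put B5 (28 ft³) in storage unit 4; 22 ft³ remain.
Put B6 (8 ft³) in storage unit 3; 4 ft³ remain.
Put B7 (4 ft³) in storage unit 3; 0 ft³ remain.
Put B8 (44 ft³) in storage unit 5; 6 ft³ remain.
Put B9 (17 ft³) in storage unit 4; 5 ft³ remain.
Put B10 (38 ft³) in storage unit 6; 12 ft³ remain.
Put B11 (6 ft³) in storage unit 5; 0 ft³ remain.
Put B12 (4 ft³) in storage unit 1; 1 ft³ remain.
Put B13 (31 ft³) in storage unit 7; 19 ft³ remain.
Put B14 (21 ft³) in storage unit 8; 29 ft³ remain.
Put B15 (9 ft³) in storage unit 6; 3 ft³ remain.
Put B16 (14 ft³) in storage unit 7; 5 ft³ remain.
Put B17 (36 ft³) in storage unit 9; 14 ft³ remain.
Put B18 (12 ft³) in storage unit 9; 2 ft³ remain.
Final storage units: [25,20,4] [43] [38,8,4] [28,17] [44,6] [38,9] [31,14] [21] [36,12].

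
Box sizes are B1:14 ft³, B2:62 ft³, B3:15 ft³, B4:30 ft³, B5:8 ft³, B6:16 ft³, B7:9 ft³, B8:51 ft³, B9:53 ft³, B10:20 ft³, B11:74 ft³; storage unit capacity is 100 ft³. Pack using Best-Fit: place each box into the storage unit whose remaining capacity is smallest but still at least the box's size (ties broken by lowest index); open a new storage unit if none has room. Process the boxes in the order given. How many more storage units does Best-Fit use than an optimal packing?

1

Best-Fit: [14,62,15,8] [30,16,9,20] [51] [53] [74] → 5 storage units.
Total size 352 ft³; any packing needs at least ⌈352/100⌉ = 4 storage units.
An optimal packing achieves that bound: [74,20] [62,30,8] [53,16,15,14] [51,9] → 4 storage units.
Excess: 5 − 4 = 1.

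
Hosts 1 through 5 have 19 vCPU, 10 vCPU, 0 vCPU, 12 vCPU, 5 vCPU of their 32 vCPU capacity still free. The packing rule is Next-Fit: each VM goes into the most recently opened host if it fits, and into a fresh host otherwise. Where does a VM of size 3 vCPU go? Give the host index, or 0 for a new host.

5

Next-Fit only looks at host 5, which has 5 vCPU free.
3 vCPU fits there.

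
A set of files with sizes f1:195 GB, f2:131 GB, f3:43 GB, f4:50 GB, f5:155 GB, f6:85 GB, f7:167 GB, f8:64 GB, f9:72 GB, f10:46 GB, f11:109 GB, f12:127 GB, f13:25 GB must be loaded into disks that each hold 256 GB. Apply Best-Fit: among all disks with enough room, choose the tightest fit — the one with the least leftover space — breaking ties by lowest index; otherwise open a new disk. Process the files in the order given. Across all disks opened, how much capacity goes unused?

disk 1: place f1 (195 GB), 61 GB left
disk 2: place f2 (131 GB), 125 GB left
disk 1: place f3 (43 GB), 18 GB left
disk 2: place f4 (50 GB), 75 GB left
disk 3: place f5 (155 GB), 101 GB left
disk 3: place f6 (85 GB), 16 GB left
disk 4: place f7 (167 GB), 89 GB left
disk 2: place f8 (64 GB), 11 GB left
disk 4: place f9 (72 GB), 17 GB left
disk 5: place f10 (46 GB), 210 GB left
disk 5: place f11 (109 GB), 101 GB left
disk 6: place f12 (127 GB), 129 GB left
disk 5: place f13 (25 GB), 76 GB left
6 disks × 256 GB = 1536 GB; used 1269 GB; unused 267 GB.

267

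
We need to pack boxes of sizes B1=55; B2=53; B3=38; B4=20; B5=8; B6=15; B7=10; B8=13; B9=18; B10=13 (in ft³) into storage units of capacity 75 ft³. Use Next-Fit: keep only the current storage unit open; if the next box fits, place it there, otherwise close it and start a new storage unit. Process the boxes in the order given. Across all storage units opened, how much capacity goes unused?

storage unit 1: place B1 (55 ft³), 20 ft³ left
storage unit 2: place B2 (53 ft³), 22 ft³ left
storage unit 3: place B3 (38 ft³), 37 ft³ left
storage unit 3: place B4 (20 ft³), 17 ft³ left
storage unit 3: place B5 (8 ft³), 9 ft³ left
storage unit 4: place B6 (15 ft³), 60 ft³ left
storage unit 4: place B7 (10 ft³), 50 ft³ left
storage unit 4: place B8 (13 ft³), 37 ft³ left
storage unit 4: place B9 (18 ft³), 19 ft³ left
storage unit 4: place B10 (13 ft³), 6 ft³ left
4 storage units × 75 ft³ = 300 ft³; used 243 ft³; unused 57 ft³.

57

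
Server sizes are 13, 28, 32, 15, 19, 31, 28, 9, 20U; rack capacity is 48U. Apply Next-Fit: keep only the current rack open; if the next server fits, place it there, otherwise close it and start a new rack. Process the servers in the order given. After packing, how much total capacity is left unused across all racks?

rack 1: place 13U, 35U left
rack 1: place 28U, 7U left
rack 2: place 32U, 16U left
rack 2: place 15U, 1U left
rack 3: place 19U, 29U left
rack 4: place 31U, 17U left
rack 5: place 28U, 20U left
rack 5: place 9U, 11U left
rack 6: place 20U, 28U left
6 racks × 48U = 288U; used 195U; unused 93U.

93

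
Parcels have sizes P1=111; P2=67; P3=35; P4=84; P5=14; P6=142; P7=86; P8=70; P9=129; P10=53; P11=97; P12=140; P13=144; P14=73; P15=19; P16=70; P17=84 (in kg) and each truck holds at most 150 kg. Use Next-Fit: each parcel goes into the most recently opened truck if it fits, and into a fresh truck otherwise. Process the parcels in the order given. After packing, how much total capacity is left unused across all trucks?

532

P1 (111 kg) → truck 1 (remaining 39 kg)
P2 (67 kg) → truck 2 (remaining 83 kg)
P3 (35 kg) → truck 2 (remaining 48 kg)
P4 (84 kg) → truck 3 (remaining 66 kg)
P5 (14 kg) → truck 3 (remaining 52 kg)
P6 (142 kg) → truck 4 (remaining 8 kg)
P7 (86 kg) → truck 5 (remaining 64 kg)
P8 (70 kg) → truck 6 (remaining 80 kg)
P9 (129 kg) → truck 7 (remaining 21 kg)
P10 (53 kg) → truck 8 (remaining 97 kg)
P11 (97 kg) → truck 8 (remaining 0 kg)
P12 (140 kg) → truck 9 (remaining 10 kg)
P13 (144 kg) → truck 10 (remaining 6 kg)
P14 (73 kg) → truck 11 (remaining 77 kg)
P15 (19 kg) → truck 11 (remaining 58 kg)
P16 (70 kg) → truck 12 (remaining 80 kg)
P17 (84 kg) → truck 13 (remaining 66 kg)
13 trucks × 150 kg = 1950 kg; used 1418 kg; unused 532 kg.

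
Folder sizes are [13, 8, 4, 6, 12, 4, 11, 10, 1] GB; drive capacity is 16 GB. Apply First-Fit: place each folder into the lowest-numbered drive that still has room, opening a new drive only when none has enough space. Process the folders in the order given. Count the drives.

5

13 GB → drive 1 (remaining 3 GB)
8 GB → drive 2 (remaining 8 GB)
4 GB → drive 2 (remaining 4 GB)
6 GB → drive 3 (remaining 10 GB)
12 GB → drive 4 (remaining 4 GB)
4 GB → drive 2 (remaining 0 GB)
11 GB → drive 5 (remaining 5 GB)
10 GB → drive 3 (remaining 0 GB)
1 GB → drive 1 (remaining 2 GB)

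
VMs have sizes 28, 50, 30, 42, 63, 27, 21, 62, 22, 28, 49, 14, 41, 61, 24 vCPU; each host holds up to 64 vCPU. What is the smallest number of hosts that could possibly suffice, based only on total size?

9 hosts

Total size = 28 + 50 + 30 + 42 + 63 + 27 + 21 + 62 + 22 + 28 + 49 + 14 + 41 + 61 + 24 = 562 vCPU.
⌈562 / 64⌉ = 9.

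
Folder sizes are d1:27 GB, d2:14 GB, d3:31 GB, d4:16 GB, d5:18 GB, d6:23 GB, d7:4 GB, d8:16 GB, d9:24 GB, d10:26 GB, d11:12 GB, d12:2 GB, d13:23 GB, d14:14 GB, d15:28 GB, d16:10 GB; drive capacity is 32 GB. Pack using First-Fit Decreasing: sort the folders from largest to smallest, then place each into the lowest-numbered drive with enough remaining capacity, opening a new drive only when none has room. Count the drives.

11

Sorted descending: 31, 28, 27, 26, 24, 23, 23, 18, 16, 16, 14, 14, 12, 10, 4, 2.
31 GB → drive 1 (remaining 1 GB)
28 GB → drive 2 (remaining 4 GB)
27 GB → drive 3 (remaining 5 GB)
26 GB → drive 4 (remaining 6 GB)
24 GB → drive 5 (remaining 8 GB)
23 GB → drive 6 (remaining 9 GB)
23 GB → drive 7 (remaining 9 GB)
18 GB → drive 8 (remaining 14 GB)
16 GB → drive 9 (remaining 16 GB)
16 GB → drive 9 (remaining 0 GB)
14 GB → drive 8 (remaining 0 GB)
14 GB → drive 10 (remaining 18 GB)
12 GB → drive 10 (remaining 6 GB)
10 GB → drive 11 (remaining 22 GB)
4 GB → drive 2 (remaining 0 GB)
2 GB → drive 3 (remaining 3 GB)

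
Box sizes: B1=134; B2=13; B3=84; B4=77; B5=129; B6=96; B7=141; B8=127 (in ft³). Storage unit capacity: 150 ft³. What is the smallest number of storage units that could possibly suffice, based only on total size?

Total size = 134 + 13 + 84 + 77 + 129 + 96 + 141 + 127 = 801 ft³.
⌈801 / 150⌉ = 6.

6 storage units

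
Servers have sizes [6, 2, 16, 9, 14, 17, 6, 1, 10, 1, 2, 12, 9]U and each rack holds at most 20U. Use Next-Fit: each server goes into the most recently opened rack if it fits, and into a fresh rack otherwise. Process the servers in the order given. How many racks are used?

6U → rack 1 (remaining 14U)
2U → rack 1 (remaining 12U)
16U → rack 2 (remaining 4U)
9U → rack 3 (remaining 11U)
14U → rack 4 (remaining 6U)
17U → rack 5 (remaining 3U)
6U → rack 6 (remaining 14U)
1U → rack 6 (remaining 13U)
10U → rack 6 (remaining 3U)
1U → rack 6 (remaining 2U)
2U → rack 6 (remaining 0U)
12U → rack 7 (remaining 8U)
9U → rack 8 (remaining 11U)

8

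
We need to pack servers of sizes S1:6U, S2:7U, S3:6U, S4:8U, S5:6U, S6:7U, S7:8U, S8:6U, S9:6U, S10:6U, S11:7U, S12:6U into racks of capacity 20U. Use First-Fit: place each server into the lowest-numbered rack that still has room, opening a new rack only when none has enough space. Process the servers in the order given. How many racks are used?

5

S1 (6U) → rack 1 (remaining 14U)
S2 (7U) → rack 1 (remaining 7U)
S3 (6U) → rack 1 (remaining 1U)
S4 (8U) → rack 2 (remaining 12U)
S5 (6U) → rack 2 (remaining 6U)
S6 (7U) → rack 3 (remaining 13U)
S7 (8U) → rack 3 (remaining 5U)
S8 (6U) → rack 2 (remaining 0U)
S9 (6U) → rack 4 (remaining 14U)
S10 (6U) → rack 4 (remaining 8U)
S11 (7U) → rack 4 (remaining 1U)
S12 (6U) → rack 5 (remaining 14U)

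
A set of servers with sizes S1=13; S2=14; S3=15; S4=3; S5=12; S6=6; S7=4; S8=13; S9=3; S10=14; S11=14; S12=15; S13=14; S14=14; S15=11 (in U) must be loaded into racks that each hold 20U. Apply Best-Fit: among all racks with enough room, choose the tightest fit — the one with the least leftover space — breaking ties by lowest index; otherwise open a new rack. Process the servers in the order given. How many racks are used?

11 racks

S1 (13U) → rack 1 (remaining 7U)
S2 (14U) → rack 2 (remaining 6U)
S3 (15U) → rack 3 (remaining 5U)
S4 (3U) → rack 3 (remaining 2U)
S5 (12U) → rack 4 (remaining 8U)
S6 (6U) → rack 2 (remaining 0U)
S7 (4U) → rack 1 (remaining 3U)
S8 (13U) → rack 5 (remaining 7U)
S9 (3U) → rack 1 (remaining 0U)
S10 (14U) → rack 6 (remaining 6U)
S11 (14U) → rack 7 (remaining 6U)
S12 (15U) → rack 8 (remaining 5U)
S13 (14U) → rack 9 (remaining 6U)
S14 (14U) → rack 10 (remaining 6U)
S15 (11U) → rack 11 (remaining 9U)
Final racks: [13,4,3] [14,6] [15,3] [12] [13] [14] [14] [15] [14] [14] [11].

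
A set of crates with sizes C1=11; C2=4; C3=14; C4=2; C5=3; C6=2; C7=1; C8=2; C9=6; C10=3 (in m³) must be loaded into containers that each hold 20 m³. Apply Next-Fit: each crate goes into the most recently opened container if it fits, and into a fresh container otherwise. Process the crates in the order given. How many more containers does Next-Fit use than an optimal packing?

0

Next-Fit: [11,4] [14,2,3] [2,1,2,6,3] → 3 containers.
Total size 48 m³; any packing needs at least ⌈48/20⌉ = 3 containers.
So 3 is already optimal.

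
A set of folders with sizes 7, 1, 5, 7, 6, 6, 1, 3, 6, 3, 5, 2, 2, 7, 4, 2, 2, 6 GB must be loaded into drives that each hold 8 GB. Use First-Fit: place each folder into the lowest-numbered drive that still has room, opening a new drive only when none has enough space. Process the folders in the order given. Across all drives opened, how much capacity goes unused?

13

Put 7 GB in drive 1; 1 GB remain.
Put 1 GB in drive 1; 0 GB remain.
Put 5 GB in drive 2; 3 GB remain.
Put 7 GB in drive 3; 1 GB remain.
Put 6 GB in drive 4; 2 GB remain.
Put 6 GB in drive 5; 2 GB remain.
Put 1 GB in drive 2; 2 GB remain.
Put 3 GB in drive 6; 5 GB remain.
Put 6 GB in drive 7; 2 GB remain.
Put 3 GB in drive 6; 2 GB remain.
Put 5 GB in drive 8; 3 GB remain.
Put 2 GB in drive 2; 0 GB remain.
Put 2 GB in drive 4; 0 GB remain.
Put 7 GB in drive 9; 1 GB remain.
Put 4 GB in drive 10; 4 GB remain.
Put 2 GB in drive 5; 0 GB remain.
Put 2 GB in drive 6; 0 GB remain.
Put 6 GB in drive 11; 2 GB remain.
11 drives × 8 GB = 88 GB; used 75 GB; unused 13 GB.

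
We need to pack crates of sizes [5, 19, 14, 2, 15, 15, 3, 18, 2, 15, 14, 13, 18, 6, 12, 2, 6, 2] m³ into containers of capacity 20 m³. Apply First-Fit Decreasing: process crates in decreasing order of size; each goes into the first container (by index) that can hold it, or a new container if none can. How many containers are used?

Sorted descending: 19, 18, 18, 15, 15, 15, 14, 14, 13, 12, 6, 6, 5, 3, 2, 2, 2, 2.
container 1: place 19 m³, 1 m³ left
container 2: place 18 m³, 2 m³ left
container 3: place 18 m³, 2 m³ left
container 4: place 15 m³, 5 m³ left
container 5: place 15 m³, 5 m³ left
container 6: place 15 m³, 5 m³ left
container 7: place 14 m³, 6 m³ left
container 8: place 14 m³, 6 m³ left
container 9: place 13 m³, 7 m³ left
container 10: place 12 m³, 8 m³ left
container 7: place 6 m³, 0 m³ left
container 8: place 6 m³, 0 m³ left
container 4: place 5 m³, 0 m³ left
container 5: place 3 m³, 2 m³ left
container 2: place 2 m³, 0 m³ left
container 3: place 2 m³, 0 m³ left
container 5: place 2 m³, 0 m³ left
container 6: place 2 m³, 3 m³ left
Final containers: [19] [18,2] [18,2] [15,5] [15,3,2] [15,2] [14,6] [14,6] [13] [12].

10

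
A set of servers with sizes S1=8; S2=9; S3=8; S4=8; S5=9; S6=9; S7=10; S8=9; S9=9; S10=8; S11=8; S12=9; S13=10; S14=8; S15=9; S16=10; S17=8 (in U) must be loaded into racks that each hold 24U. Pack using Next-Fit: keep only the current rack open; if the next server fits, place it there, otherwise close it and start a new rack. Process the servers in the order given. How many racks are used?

9

rack 1: place S1 (8U), 16U left
rack 1: place S2 (9U), 7U left
rack 2: place S3 (8U), 16U left
rack 2: place S4 (8U), 8U left
rack 3: place S5 (9U), 15U left
rack 3: place S6 (9U), 6U left
rack 4: place S7 (10U), 14U left
rack 4: place S8 (9U), 5U left
rack 5: place S9 (9U), 15U left
rack 5: place S10 (8U), 7U left
rack 6: place S11 (8U), 16U left
rack 6: place S12 (9U), 7U left
rack 7: place S13 (10U), 14U left
rack 7: place S14 (8U), 6U left
rack 8: place S15 (9U), 15U left
rack 8: place S16 (10U), 5U left
rack 9: place S17 (8U), 16U left
Final racks: [8,9] [8,8] [9,9] [10,9] [9,8] [8,9] [10,8] [9,10] [8].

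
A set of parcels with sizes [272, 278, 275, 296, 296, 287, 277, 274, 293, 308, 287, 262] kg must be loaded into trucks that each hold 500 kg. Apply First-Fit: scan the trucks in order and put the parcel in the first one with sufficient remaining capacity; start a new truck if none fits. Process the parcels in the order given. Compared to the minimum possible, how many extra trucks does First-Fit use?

0

First-Fit: [272] [278] [275] [296] [296] [287] [277] [274] [293] [308] [287] [262] → 12 trucks.
12 parcels exceed 250 kg (half the capacity), and no two of those can share a truck, so at least 12 trucks are needed.
So 12 is already optimal.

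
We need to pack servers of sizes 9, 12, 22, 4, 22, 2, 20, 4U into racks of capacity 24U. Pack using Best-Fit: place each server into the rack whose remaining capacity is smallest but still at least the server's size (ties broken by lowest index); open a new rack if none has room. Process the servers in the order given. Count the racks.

5 racks

9U → rack 1 (remaining 15U)
12U → rack 1 (remaining 3U)
22U → rack 2 (remaining 2U)
4U → rack 3 (remaining 20U)
22U → rack 4 (remaining 2U)
2U → rack 2 (remaining 0U)
20U → rack 3 (remaining 0U)
4U → rack 5 (remaining 20U)
Final racks: [9,12] [22,2] [4,20] [22] [4].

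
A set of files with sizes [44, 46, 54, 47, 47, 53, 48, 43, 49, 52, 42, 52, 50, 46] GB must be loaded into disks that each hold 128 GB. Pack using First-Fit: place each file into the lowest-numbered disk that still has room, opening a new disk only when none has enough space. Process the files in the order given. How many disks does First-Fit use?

44 GB → disk 1 (remaining 84 GB)
46 GB → disk 1 (remaining 38 GB)
54 GB → disk 2 (remaining 74 GB)
47 GB → disk 2 (remaining 27 GB)
47 GB → disk 3 (remaining 81 GB)
53 GB → disk 3 (remaining 28 GB)
48 GB → disk 4 (remaining 80 GB)
43 GB → disk 4 (remaining 37 GB)
49 GB → disk 5 (remaining 79 GB)
52 GB → disk 5 (remaining 27 GB)
42 GB → disk 6 (remaining 86 GB)
52 GB → disk 6 (remaining 34 GB)
50 GB → disk 7 (remaining 78 GB)
46 GB → disk 7 (remaining 32 GB)
Final disks: [44,46] [54,47] [47,53] [48,43] [49,52] [42,52] [50,46].

7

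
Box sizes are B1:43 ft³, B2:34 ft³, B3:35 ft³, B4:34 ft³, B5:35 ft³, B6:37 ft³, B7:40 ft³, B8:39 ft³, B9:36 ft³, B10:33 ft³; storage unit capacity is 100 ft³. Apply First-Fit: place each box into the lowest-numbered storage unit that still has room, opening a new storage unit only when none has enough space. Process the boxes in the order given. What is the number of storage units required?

B1 (43 ft³) → storage unit 1 (remaining 57 ft³)
B2 (34 ft³) → storage unit 1 (remaining 23 ft³)
B3 (35 ft³) → storage unit 2 (remaining 65 ft³)
B4 (34 ft³) → storage unit 2 (remaining 31 ft³)
B5 (35 ft³) → storage unit 3 (remaining 65 ft³)
B6 (37 ft³) → storage unit 3 (remaining 28 ft³)
B7 (40 ft³) → storage unit 4 (remaining 60 ft³)
B8 (39 ft³) → storage unit 4 (remaining 21 ft³)
B9 (36 ft³) → storage unit 5 (remaining 64 ft³)
B10 (33 ft³) → storage unit 5 (remaining 31 ft³)
Final storage units: [43,34] [35,34] [35,37] [40,39] [36,33].

5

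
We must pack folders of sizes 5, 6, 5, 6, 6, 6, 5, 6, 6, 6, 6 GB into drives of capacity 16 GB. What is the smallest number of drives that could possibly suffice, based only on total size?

Total size = 5 + 6 + 5 + 6 + 6 + 6 + 5 + 6 + 6 + 6 + 6 = 63 GB.
⌈63 / 16⌉ = 4.

4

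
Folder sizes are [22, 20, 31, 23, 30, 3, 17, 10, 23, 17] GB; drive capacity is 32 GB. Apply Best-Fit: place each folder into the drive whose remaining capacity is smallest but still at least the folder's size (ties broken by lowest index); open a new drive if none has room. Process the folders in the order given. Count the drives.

Put 22 GB in drive 1; 10 GB remain.
Put 20 GB in drive 2; 12 GB remain.
Put 31 GB in drive 3; 1 GB remain.
Put 23 GB in drive 4; 9 GB remain.
Put 30 GB in drive 5; 2 GB remain.
Put 3 GB in drive 4; 6 GB remain.
Put 17 GB in drive 6; 15 GB remain.
Put 10 GB in drive 1; 0 GB remain.
Put 23 GB in drive 7; 9 GB remain.
Put 17 GB in drive 8; 15 GB remain.

8 drives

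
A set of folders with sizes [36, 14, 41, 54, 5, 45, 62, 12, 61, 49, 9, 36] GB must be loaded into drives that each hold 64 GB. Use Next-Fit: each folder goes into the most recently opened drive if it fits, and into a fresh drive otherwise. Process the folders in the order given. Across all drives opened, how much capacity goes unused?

Put 36 GB in drive 1; 28 GB remain.
Put 14 GB in drive 1; 14 GB remain.
Put 41 GB in drive 2; 23 GB remain.
Put 54 GB in drive 3; 10 GB remain.
Put 5 GB in drive 3; 5 GB remain.
Put 45 GB in drive 4; 19 GB remain.
Put 62 GB in drive 5; 2 GB remain.
Put 12 GB in drive 6; 52 GB remain.
Put 61 GB in drive 7; 3 GB remain.
Put 49 GB in drive 8; 15 GB remain.
Put 9 GB in drive 8; 6 GB remain.
Put 36 GB in drive 9; 28 GB remain.
9 drives × 64 GB = 576 GB; used 424 GB; unused 152 GB.

152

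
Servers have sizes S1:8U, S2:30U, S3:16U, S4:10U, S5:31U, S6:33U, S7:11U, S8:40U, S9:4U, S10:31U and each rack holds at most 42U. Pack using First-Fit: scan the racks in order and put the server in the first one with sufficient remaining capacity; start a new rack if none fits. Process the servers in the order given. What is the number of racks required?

S1 (8U) → rack 1 (remaining 34U)
S2 (30U) → rack 1 (remaining 4U)
S3 (16U) → rack 2 (remaining 26U)
S4 (10U) → rack 2 (remaining 16U)
S5 (31U) → rack 3 (remaining 11U)
S6 (33U) → rack 4 (remaining 9U)
S7 (11U) → rack 2 (remaining 5U)
S8 (40U) → rack 5 (remaining 2U)
S9 (4U) → rack 1 (remaining 0U)
S10 (31U) → rack 6 (remaining 11U)

6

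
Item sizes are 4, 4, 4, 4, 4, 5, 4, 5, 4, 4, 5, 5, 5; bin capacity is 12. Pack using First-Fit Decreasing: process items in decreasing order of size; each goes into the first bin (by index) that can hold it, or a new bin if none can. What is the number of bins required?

6

Sorted descending: 5, 5, 5, 5, 5, 4, 4, 4, 4, 4, 4, 4, 4.
bin 1: place 5, 7 left
bin 1: place 5, 2 left
bin 2: place 5, 7 left
bin 2: place 5, 2 left
bin 3: place 5, 7 left
bin 3: place 4, 3 left
bin 4: place 4, 8 left
bin 4: place 4, 4 left
bin 4: place 4, 0 left
bin 5: place 4, 8 left
bin 5: place 4, 4 left
bin 5: place 4, 0 left
bin 6: place 4, 8 left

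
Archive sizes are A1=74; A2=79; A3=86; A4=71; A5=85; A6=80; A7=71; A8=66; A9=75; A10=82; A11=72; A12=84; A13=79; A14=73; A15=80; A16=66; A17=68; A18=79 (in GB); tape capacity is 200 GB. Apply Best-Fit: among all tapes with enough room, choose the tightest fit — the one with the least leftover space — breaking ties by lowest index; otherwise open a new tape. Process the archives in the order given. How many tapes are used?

9

A1 (74 GB) → tape 1 (remaining 126 GB)
A2 (79 GB) → tape 1 (remaining 47 GB)
A3 (86 GB) → tape 2 (remaining 114 GB)
A4 (71 GB) → tape 2 (remaining 43 GB)
A5 (85 GB) → tape 3 (remaining 115 GB)
A6 (80 GB) → tape 3 (remaining 35 GB)
A7 (71 GB) → tape 4 (remaining 129 GB)
A8 (66 GB) → tape 4 (remaining 63 GB)
A9 (75 GB) → tape 5 (remaining 125 GB)
A10 (82 GB) → tape 5 (remaining 43 GB)
A11 (72 GB) → tape 6 (remaining 128 GB)
A12 (84 GB) → tape 6 (remaining 44 GB)
A13 (79 GB) → tape 7 (remaining 121 GB)
A14 (73 GB) → tape 7 (remaining 48 GB)
A15 (80 GB) → tape 8 (remaining 120 GB)
A16 (66 GB) → tape 8 (remaining 54 GB)
A17 (68 GB) → tape 9 (remaining 132 GB)
A18 (79 GB) → tape 9 (remaining 53 GB)
Final tapes: [74,79] [86,71] [85,80] [71,66] [75,82] [72,84] [79,73] [80,66] [68,79].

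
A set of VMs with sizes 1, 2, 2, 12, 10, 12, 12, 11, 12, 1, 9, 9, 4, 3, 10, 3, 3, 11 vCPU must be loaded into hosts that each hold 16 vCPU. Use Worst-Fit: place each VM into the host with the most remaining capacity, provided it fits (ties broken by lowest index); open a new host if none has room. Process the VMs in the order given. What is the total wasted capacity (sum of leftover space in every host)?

33

1 vCPU → host 1 (remaining 15 vCPU)
2 vCPU → host 1 (remaining 13 vCPU)
2 vCPU → host 1 (remaining 11 vCPU)
12 vCPU → host 2 (remaining 4 vCPU)
10 vCPU → host 1 (remaining 1 vCPU)
12 vCPU → host 3 (remaining 4 vCPU)
12 vCPU → host 4 (remaining 4 vCPU)
11 vCPU → host 5 (remaining 5 vCPU)
12 vCPU → host 6 (remaining 4 vCPU)
1 vCPU → host 5 (remaining 4 vCPU)
9 vCPU → host 7 (remaining 7 vCPU)
9 vCPU → host 8 (remaining 7 vCPU)
4 vCPU → host 7 (remaining 3 vCPU)
3 vCPU → host 8 (remaining 4 vCPU)
10 vCPU → host 9 (remaining 6 vCPU)
3 vCPU → host 9 (remaining 3 vCPU)
3 vCPU → host 2 (remaining 1 vCPU)
11 vCPU → host 10 (remaining 5 vCPU)
10 hosts × 16 vCPU = 160 vCPU; used 127 vCPU; unused 33 vCPU.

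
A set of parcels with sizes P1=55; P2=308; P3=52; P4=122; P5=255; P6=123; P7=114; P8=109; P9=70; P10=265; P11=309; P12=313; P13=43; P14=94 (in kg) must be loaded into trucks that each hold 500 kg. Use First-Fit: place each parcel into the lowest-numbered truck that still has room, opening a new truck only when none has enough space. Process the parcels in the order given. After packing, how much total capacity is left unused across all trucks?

268

Put P1 (55 kg) in truck 1; 445 kg remain.
Put P2 (308 kg) in truck 1; 137 kg remain.
Put P3 (52 kg) in truck 1; 85 kg remain.
Put P4 (122 kg) in truck 2; 378 kg remain.
Put P5 (255 kg) in truck 2; 123 kg remain.
Put P6 (123 kg) in truck 2; 0 kg remain.
Put P7 (114 kg) in truck 3; 386 kg remain.
Put P8 (109 kg) in truck 3; 277 kg remain.
Put P9 (70 kg) in truck 1; 15 kg remain.
Put P10 (265 kg) in truck 3; 12 kg remain.
Put P11 (309 kg) in truck 4; 191 kg remain.
Put P12 (313 kg) in truck 5; 187 kg remain.
Put P13 (43 kg) in truck 4; 148 kg remain.
Put P14 (94 kg) in truck 4; 54 kg remain.
5 trucks × 500 kg = 2500 kg; used 2232 kg; unused 268 kg.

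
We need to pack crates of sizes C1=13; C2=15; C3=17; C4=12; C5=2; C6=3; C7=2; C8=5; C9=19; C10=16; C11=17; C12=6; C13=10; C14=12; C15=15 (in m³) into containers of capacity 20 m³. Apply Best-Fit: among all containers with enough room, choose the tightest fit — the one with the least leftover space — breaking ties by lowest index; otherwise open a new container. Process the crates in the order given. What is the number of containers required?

container 1: place C1 (13 m³), 7 m³ left
container 2: place C2 (15 m³), 5 m³ left
container 3: place C3 (17 m³), 3 m³ left
container 4: place C4 (12 m³), 8 m³ left
container 3: place C5 (2 m³), 1 m³ left
container 2: place C6 (3 m³), 2 m³ left
container 2: place C7 (2 m³), 0 m³ left
container 1: place C8 (5 m³), 2 m³ left
container 5: place C9 (19 m³), 1 m³ left
container 6: place C10 (16 m³), 4 m³ left
container 7: place C11 (17 m³), 3 m³ left
container 4: place C12 (6 m³), 2 m³ left
container 8: place C13 (10 m³), 10 m³ left
container 9: place C14 (12 m³), 8 m³ left
container 10: place C15 (15 m³), 5 m³ left

10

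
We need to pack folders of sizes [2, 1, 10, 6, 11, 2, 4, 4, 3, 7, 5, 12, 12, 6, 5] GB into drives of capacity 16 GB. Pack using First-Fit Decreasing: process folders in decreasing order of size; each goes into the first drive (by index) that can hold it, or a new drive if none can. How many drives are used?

Sorted descending: 12, 12, 11, 10, 7, 6, 6, 5, 5, 4, 4, 3, 2, 2, 1.
Put 12 GB in drive 1; 4 GB remain.
Put 12 GB in drive 2; 4 GB remain.
Put 11 GB in drive 3; 5 GB remain.
Put 10 GB in drive 4; 6 GB remain.
Put 7 GB in drive 5; 9 GB remain.
Put 6 GB in drive 4; 0 GB remain.
Put 6 GB in drive 5; 3 GB remain.
Put 5 GB in drive 3; 0 GB remain.
Put 5 GB in drive 6; 11 GB remain.
Put 4 GB in drive 1; 0 GB remain.
Put 4 GB in drive 2; 0 GB remain.
Put 3 GB in drive 5; 0 GB remain.
Put 2 GB in drive 6; 9 GB remain.
Put 2 GB in drive 6; 7 GB remain.
Put 1 GB in drive 6; 6 GB remain.

6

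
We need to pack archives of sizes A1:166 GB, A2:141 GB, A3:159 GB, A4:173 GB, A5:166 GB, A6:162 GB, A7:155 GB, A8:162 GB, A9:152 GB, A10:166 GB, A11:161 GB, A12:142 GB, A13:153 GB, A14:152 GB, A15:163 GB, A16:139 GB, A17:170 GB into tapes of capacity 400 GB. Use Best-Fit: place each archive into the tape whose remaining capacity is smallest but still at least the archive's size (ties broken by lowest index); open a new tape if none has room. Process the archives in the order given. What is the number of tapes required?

Put A1 (166 GB) in tape 1; 234 GB remain.
Put A2 (141 GB) in tape 1; 93 GB remain.
Put A3 (159 GB) in tape 2; 241 GB remain.
Put A4 (173 GB) in tape 2; 68 GB remain.
Put A5 (166 GB) in tape 3; 234 GB remain.
Put A6 (162 GB) in tape 3; 72 GB remain.
Put A7 (155 GB) in tape 4; 245 GB remain.
Put A8 (162 GB) in tape 4; 83 GB remain.
Put A9 (152 GB) in tape 5; 248 GB remain.
Put A10 (166 GB) in tape 5; 82 GB remain.
Put A11 (161 GB) in tape 6; 239 GB remain.
Put A12 (142 GB) in tape 6; 97 GB remain.
Put A13 (153 GB) in tape 7; 247 GB remain.
Put A14 (152 GB) in tape 7; 95 GB remain.
Put A15 (163 GB) in tape 8; 237 GB remain.
Put A16 (139 GB) in tape 8; 98 GB remain.
Put A17 (170 GB) in tape 9; 230 GB remain.

9 tapes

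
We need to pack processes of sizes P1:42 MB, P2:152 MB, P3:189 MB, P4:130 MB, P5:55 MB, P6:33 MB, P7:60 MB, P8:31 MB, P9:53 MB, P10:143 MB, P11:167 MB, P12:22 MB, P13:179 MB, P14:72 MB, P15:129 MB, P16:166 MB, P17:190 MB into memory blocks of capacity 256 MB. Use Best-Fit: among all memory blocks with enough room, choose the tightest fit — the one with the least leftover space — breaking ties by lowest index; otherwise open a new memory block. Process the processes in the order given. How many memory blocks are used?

P1 (42 MB) → memory block 1 (remaining 214 MB)
P2 (152 MB) → memory block 1 (remaining 62 MB)
P3 (189 MB) → memory block 2 (remaining 67 MB)
P4 (130 MB) → memory block 3 (remaining 126 MB)
P5 (55 MB) → memory block 1 (remaining 7 MB)
P6 (33 MB) → memory block 2 (remaining 34 MB)
P7 (60 MB) → memory block 3 (remaining 66 MB)
P8 (31 MB) → memory block 2 (remaining 3 MB)
P9 (53 MB) → memory block 3 (remaining 13 MB)
P10 (143 MB) → memory block 4 (remaining 113 MB)
P11 (167 MB) → memory block 5 (remaining 89 MB)
P12 (22 MB) → memory block 5 (remaining 67 MB)
P13 (179 MB) → memory block 6 (remaining 77 MB)
P14 (72 MB) → memory block 6 (remaining 5 MB)
P15 (129 MB) → memory block 7 (remaining 127 MB)
P16 (166 MB) → memory block 8 (remaining 90 MB)
P17 (190 MB) → memory block 9 (remaining 66 MB)

9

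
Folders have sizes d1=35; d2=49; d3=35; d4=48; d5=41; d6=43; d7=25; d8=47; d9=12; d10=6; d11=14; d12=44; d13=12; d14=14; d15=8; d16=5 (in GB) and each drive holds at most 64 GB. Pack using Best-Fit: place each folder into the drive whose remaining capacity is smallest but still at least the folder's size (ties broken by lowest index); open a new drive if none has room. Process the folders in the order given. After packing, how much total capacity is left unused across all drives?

74

Put d1 (35 GB) in drive 1; 29 GB remain.
Put d2 (49 GB) in drive 2; 15 GB remain.
Put d3 (35 GB) in drive 3; 29 GB remain.
Put d4 (48 GB) in drive 4; 16 GB remain.
Put d5 (41 GB) in drive 5; 23 GB remain.
Put d6 (43 GB) in drive 6; 21 GB remain.
Put d7 (25 GB) in drive 1; 4 GB remain.
Put d8 (47 GB) in drive 7; 17 GB remain.
Put d9 (12 GB) in drive 2; 3 GB remain.
Put d10 (6 GB) in drive 4; 10 GB remain.
Put d11 (14 GB) in drive 7; 3 GB remain.
Put d12 (44 GB) in drive 8; 20 GB remain.
Put d13 (12 GB) in drive 8; 8 GB remain.
Put d14 (14 GB) in drive 6; 7 GB remain.
Put d15 (8 GB) in drive 8; 0 GB remain.
Put d16 (5 GB) in drive 6; 2 GB remain.
8 drives × 64 GB = 512 GB; used 438 GB; unused 74 GB.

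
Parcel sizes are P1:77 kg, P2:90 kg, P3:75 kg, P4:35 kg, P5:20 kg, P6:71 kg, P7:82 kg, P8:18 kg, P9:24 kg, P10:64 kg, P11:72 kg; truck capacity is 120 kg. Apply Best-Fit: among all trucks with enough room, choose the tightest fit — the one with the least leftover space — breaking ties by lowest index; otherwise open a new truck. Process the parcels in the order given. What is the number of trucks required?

7

P1 (77 kg) → truck 1 (remaining 43 kg)
P2 (90 kg) → truck 2 (remaining 30 kg)
P3 (75 kg) → truck 3 (remaining 45 kg)
P4 (35 kg) → truck 1 (remaining 8 kg)
P5 (20 kg) → truck 2 (remaining 10 kg)
P6 (71 kg) → truck 4 (remaining 49 kg)
P7 (82 kg) → truck 5 (remaining 38 kg)
P8 (18 kg) → truck 5 (remaining 20 kg)
P9 (24 kg) → truck 3 (remaining 21 kg)
P10 (64 kg) → truck 6 (remaining 56 kg)
P11 (72 kg) → truck 7 (remaining 48 kg)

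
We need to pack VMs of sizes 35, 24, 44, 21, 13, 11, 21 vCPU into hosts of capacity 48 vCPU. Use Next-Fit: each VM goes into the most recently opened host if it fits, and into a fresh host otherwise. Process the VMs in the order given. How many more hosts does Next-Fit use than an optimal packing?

Next-Fit: [35] [24] [44] [21,13,11] [21] → 5 hosts.
Total size 169 vCPU; any packing needs at least ⌈169/48⌉ = 4 hosts.
An optimal packing achieves that bound: [44] [35,13] [24,21] [21,11] → 4 hosts.
Excess: 5 − 4 = 1.

1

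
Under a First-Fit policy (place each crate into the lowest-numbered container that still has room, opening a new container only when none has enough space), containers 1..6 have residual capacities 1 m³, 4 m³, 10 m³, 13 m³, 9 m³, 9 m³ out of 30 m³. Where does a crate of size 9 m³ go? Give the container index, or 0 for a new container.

Containers with room: container 3 (10 m³), container 4 (13 m³), container 5 (9 m³), container 6 (9 m³).
The first with room is container 3.

3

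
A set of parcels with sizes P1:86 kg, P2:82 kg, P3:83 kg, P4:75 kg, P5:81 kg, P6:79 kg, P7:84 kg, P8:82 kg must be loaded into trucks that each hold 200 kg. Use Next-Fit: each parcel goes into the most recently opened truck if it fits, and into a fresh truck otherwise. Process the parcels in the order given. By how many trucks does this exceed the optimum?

Next-Fit: [86,82] [83,75] [81,79] [84,82] → 4 trucks.
Total size 652 kg; any packing needs at least ⌈652/200⌉ = 4 trucks.
So 4 is already optimal.

0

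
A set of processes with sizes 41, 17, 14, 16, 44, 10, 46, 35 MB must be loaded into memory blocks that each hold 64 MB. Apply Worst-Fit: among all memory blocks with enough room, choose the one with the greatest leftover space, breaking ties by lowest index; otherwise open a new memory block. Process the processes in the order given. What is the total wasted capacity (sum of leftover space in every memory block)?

97

41 MB → memory block 1 (remaining 23 MB)
17 MB → memory block 1 (remaining 6 MB)
14 MB → memory block 2 (remaining 50 MB)
16 MB → memory block 2 (remaining 34 MB)
44 MB → memory block 3 (remaining 20 MB)
10 MB → memory block 2 (remaining 24 MB)
46 MB → memory block 4 (remaining 18 MB)
35 MB → memory block 5 (remaining 29 MB)
5 memory blocks × 64 MB = 320 MB; used 223 MB; unused 97 MB.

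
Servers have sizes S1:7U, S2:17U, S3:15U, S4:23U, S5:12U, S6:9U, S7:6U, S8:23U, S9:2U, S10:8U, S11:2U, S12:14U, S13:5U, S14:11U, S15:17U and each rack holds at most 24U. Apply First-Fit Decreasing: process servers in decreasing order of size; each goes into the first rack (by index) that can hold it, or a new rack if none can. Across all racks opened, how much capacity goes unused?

Sorted descending: 23, 23, 17, 17, 15, 14, 12, 11, 9, 8, 7, 6, 5, 2, 2.
rack 1: place 23U, 1U left
rack 2: place 23U, 1U left
rack 3: place 17U, 7U left
rack 4: place 17U, 7U left
rack 5: place 15U, 9U left
rack 6: place 14U, 10U left
rack 7: place 12U, 12U left
rack 7: place 11U, 1U left
rack 5: place 9U, 0U left
rack 6: place 8U, 2U left
rack 3: place 7U, 0U left
rack 4: place 6U, 1U left
rack 8: place 5U, 19U left
rack 6: place 2U, 0U left
rack 8: place 2U, 17U left
8 racks × 24U = 192U; used 171U; unused 21U.

21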